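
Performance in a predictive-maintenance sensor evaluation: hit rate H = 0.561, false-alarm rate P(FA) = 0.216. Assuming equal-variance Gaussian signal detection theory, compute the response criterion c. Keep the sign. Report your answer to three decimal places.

c = 0.316

Φ⁻¹(H) = Φ⁻¹(0.561) = 0.1535
Φ⁻¹(FA) = Φ⁻¹(0.216) = -0.7858
c = −½·[z(H) + z(FA)] = −0.5 × (0.1535 + (-0.7858)) = 0.31615
c > 0: the model has a conservative response bias.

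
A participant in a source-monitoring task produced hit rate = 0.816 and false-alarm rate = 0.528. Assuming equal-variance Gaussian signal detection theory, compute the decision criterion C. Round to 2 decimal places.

Φ⁻¹(0.816) = 0.9002, Φ⁻¹(0.528) = 0.0702
c = −½·[z(H) + z(FA)] = −0.5 × (0.9002 + 0.0702) = -0.4852

C = -0.49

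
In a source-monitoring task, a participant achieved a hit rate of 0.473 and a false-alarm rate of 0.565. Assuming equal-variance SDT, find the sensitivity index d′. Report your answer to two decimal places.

Φ⁻¹(0.473) = -0.0677, Φ⁻¹(0.565) = 0.1637
d' = z(H) − z(FA) = -0.0677 − 0.1637 = -0.2314

d′ = -0.23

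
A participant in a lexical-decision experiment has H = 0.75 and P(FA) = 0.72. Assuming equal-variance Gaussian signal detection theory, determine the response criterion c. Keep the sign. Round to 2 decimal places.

c = -0.63

z(H) = z(0.75) = 0.6745
z(FA) = z(0.72) = 0.5828
c = −½·[z(H) + z(FA)] = −0.5 × (0.6745 + 0.5828) = -0.62865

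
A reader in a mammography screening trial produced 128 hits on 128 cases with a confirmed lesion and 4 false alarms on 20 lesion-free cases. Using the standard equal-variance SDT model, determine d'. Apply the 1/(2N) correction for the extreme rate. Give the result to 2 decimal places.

The hit rate is 128/128 = 1, so apply the 1/(2N) correction: H → 1 − 1/(2·128) = 0.99609.
z(H) = z(0.99609) = 2.660
z(FA) = z(0.20000) = -0.842
d' = 2.660 − (-0.842) = 3.502

d' = 3.50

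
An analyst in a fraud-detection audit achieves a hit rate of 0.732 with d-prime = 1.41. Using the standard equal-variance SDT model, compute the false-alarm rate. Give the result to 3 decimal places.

false-alarm rate = 0.214

z(hit rate) = z(0.732) = 0.6189
z(FA) = z(H) − d' = 0.6189 − 1.41 = -0.7911
false-alarm rate = Φ(-0.7911) = 0.2144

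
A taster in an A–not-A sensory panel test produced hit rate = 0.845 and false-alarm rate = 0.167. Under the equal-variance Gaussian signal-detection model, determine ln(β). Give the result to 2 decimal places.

ln β = -0.05

z(H) = 1.015
z(FA) = -0.966
ln β = −½·[z(H)² − z(FA)²] = −0.5 × (1.030 − 0.933) = -0.0485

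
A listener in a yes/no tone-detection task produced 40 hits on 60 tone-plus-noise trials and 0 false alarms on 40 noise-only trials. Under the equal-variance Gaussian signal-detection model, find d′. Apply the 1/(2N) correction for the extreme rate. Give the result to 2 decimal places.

d′ = 2.67

The false-alarm rate is 0/40 = 0, so apply the 1/(2N) correction: FA → 1/(2·40) = 0.01250.
z(H) = z(0.66667) = 0.431
z(FA) = z(0.01250) = -2.241
d' = 0.431 − (-2.241) = 2.672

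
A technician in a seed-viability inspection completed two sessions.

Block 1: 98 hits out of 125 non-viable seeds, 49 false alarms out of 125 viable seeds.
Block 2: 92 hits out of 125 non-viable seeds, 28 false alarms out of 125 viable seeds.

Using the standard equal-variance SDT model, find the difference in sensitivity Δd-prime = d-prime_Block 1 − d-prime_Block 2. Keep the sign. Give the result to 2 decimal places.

Block 1: z(0.7840) = 0.786, z(0.3920) = -0.274, d' = 1.060
Block 2: z(0.7360) = 0.631, z(0.2240) = -0.759, d' = 1.390
Δd' = d'_Block 1 − d'_Block 2 = 1.060 − 1.390 = -0.330
Block 2 has the higher sensitivity.

Δd-prime = -0.33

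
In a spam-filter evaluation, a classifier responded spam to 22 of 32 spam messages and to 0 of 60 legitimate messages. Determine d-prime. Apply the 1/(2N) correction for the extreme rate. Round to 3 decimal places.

d-prime = 2.883

The false-alarm rate is 0/60 = 0, so apply the 1/(2N) correction: FA → 1/(2·60) = 0.00833.
z(H) = z(0.68750) = 0.4888
z(FA) = z(0.00833) = -2.3941
d' = 0.4888 − (-2.3941) = 2.8829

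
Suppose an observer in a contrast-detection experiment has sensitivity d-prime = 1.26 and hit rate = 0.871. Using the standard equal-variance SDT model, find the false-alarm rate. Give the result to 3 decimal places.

false-alarm rate = 0.449

z(hit rate) = z(0.871) = 1.1311
z(FA) = z(H) − d' = 1.1311 − 1.26 = -0.1289
false-alarm rate = Φ(-0.1289) = 0.4487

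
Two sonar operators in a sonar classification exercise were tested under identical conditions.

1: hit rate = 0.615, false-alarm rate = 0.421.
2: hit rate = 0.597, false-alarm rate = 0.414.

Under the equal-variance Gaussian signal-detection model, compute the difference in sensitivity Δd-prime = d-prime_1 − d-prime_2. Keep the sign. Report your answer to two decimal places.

Δd-prime = 0.03

1: z(0.615) = 0.292, z(0.421) = -0.199, d' = 0.491
2: z(0.597) = 0.246, z(0.414) = -0.217, d' = 0.463
Δd' = d'_1 − d'_2 = 0.491 − 0.463 = 0.028
1 has the higher sensitivity.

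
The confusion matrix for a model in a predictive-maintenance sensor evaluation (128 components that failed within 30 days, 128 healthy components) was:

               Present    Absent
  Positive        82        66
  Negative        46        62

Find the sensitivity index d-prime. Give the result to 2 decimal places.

H = 82/128 = 0.6406
FA = 66/128 = 0.5156
z(0.6406) = 0.360, z(0.5156) = 0.039
d' = z(H) − z(FA) = 0.360 − 0.039 = 0.321

d-prime = 0.32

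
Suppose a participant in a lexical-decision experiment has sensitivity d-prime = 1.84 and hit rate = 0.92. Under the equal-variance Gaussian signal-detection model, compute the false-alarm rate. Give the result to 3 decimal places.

false-alarm rate = 0.332

z(hit rate) = z(0.92) = 1.4051
z(FA) = z(H) − d' = 1.4051 − 1.84 = -0.4349
false-alarm rate = Φ(-0.4349) = 0.3318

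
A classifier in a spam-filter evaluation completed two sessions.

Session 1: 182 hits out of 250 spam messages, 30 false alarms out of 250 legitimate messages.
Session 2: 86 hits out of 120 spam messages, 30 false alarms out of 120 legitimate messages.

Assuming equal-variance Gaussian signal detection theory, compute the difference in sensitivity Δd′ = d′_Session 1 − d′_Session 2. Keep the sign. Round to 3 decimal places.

Δd′ = 0.534

Session 1: z(0.7280) = 0.6068, z(0.1200) = -1.1750, d' = 1.7818
Session 2: z(0.7167) = 0.5731, z(0.2500) = -0.6745, d' = 1.2476
Δd' = d'_Session 1 − d'_Session 2 = 1.7818 − 1.2476 = 0.5342
Session 1 has the higher sensitivity.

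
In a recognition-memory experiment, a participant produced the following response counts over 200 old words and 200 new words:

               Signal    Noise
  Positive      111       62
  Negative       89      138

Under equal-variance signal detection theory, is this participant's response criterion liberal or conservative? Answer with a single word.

z(H) = 0.138, z(FA) = -0.496
c = −½·(z(H) + z(FA)) = 0.179
c > 0 → conservative criterion (biased toward responding “no”).

conservative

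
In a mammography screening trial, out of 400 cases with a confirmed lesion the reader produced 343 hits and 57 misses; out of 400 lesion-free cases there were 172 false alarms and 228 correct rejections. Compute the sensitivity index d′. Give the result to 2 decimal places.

H = 343/400 = 0.8575
FA = 172/400 = 0.4300
Φ⁻¹(0.8575) = 1.069, Φ⁻¹(0.4300) = -0.176
d' = z(H) − z(FA) = 1.069 − (-0.176) = 1.245

d′ = 1.25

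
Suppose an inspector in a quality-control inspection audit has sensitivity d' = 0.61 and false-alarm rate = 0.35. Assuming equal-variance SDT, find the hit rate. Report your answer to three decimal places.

z(false-alarm rate) = z(0.35) = -0.3853
z(H) = z(FA) + d' = -0.3853 + 0.61 = 0.2247
hit rate = Φ(0.2247) = 0.5889

hit rate = 0.589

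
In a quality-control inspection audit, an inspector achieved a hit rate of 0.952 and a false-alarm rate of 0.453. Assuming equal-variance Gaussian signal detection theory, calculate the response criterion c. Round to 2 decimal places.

z(0.952) = 1.665, z(0.453) = -0.118
c = −½·[z(H) + z(FA)] = −0.5 × (1.665 + (-0.118)) = -0.7735

c = -0.77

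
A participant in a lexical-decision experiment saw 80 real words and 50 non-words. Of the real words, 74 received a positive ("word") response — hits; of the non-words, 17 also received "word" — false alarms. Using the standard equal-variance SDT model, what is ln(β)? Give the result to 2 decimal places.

ln β = -0.95

H = 74/80 = 0.9250
FA = 17/50 = 0.3400
z(0.9250) = 1.440, z(0.3400) = -0.412
ln β = −½·[z(H)² − z(FA)²] = −0.5 × (2.074 − 0.170) = -0.952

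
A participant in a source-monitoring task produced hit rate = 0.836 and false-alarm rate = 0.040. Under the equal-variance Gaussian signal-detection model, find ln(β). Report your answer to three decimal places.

ln β = 1.054

Φ⁻¹(H) = 0.9782
Φ⁻¹(FA) = -1.7507
ln β = −½·[z(H)² − z(FA)²] = −0.5 × (0.9569 − 3.0650) = 1.05405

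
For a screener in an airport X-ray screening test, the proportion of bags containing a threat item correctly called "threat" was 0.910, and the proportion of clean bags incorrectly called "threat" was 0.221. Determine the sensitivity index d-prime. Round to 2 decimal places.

d-prime = 2.11

Φ⁻¹(H) = 1.341
Φ⁻¹(FA) = -0.769
d' = z(H) − z(FA) = 1.341 − (-0.769) = 2.110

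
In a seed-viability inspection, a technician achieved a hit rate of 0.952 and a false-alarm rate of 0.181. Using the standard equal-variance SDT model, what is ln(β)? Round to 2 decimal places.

ln β = -0.97

Φ⁻¹(H) = Φ⁻¹(0.952) = 1.665
Φ⁻¹(FA) = Φ⁻¹(0.181) = -0.912
ln β = −½·[z(H)² − z(FA)²] = −0.5 × (2.772 − 0.832) = -0.970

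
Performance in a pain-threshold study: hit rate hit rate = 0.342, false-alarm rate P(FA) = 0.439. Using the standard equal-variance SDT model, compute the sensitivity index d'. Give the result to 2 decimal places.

d' = -0.25

z(H) = z(0.342) = -0.4070
z(FA) = z(0.439) = -0.1535
d' = z(H) − z(FA) = -0.4070 − (-0.1535) = -0.2535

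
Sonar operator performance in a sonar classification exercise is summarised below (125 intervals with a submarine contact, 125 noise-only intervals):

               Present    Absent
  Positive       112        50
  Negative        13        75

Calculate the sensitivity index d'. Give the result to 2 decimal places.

H = 112/125 = 0.8960
FA = 50/125 = 0.4000
Φ⁻¹(H) = 1.2591
Φ⁻¹(FA) = -0.2533
d' = z(H) − z(FA) = 1.2591 − (-0.2533) = 1.5124

d' = 1.51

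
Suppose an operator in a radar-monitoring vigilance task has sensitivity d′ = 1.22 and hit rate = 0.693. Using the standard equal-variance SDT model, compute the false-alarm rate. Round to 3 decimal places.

z(hit rate) = z(0.693) = 0.5044
z(FA) = z(H) − d' = 0.5044 − 1.22 = -0.7156
false-alarm rate = Φ(-0.7156) = 0.2371

false-alarm rate = 0.237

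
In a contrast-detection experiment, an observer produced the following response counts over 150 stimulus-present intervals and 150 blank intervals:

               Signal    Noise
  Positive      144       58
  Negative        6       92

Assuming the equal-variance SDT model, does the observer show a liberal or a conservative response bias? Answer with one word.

z(H) = 1.751, z(FA) = -0.288
c = −½·(z(H) + z(FA)) = -0.7315
c < 0 → liberal criterion (biased toward responding “yes”).

liberal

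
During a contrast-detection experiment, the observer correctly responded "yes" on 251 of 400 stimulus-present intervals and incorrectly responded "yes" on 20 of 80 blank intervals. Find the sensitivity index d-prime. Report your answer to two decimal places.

d-prime = 1.00

H = 251/400 = 0.6275
FA = 20/80 = 0.2500
Φ⁻¹(H) = Φ⁻¹(0.6275) = 0.3252
Φ⁻¹(FA) = Φ⁻¹(0.2500) = -0.6745
d' = z(H) − z(FA) = 0.3252 − (-0.6745) = 0.9997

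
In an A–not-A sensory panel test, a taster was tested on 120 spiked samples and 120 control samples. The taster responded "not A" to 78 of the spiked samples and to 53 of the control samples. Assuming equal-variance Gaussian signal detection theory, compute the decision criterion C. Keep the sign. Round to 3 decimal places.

C = -0.119

H = 78/120 = 0.6500
FA = 53/120 = 0.4417
z(H) = 0.3853
z(FA) = -0.1467
c = −½·[z(H) + z(FA)] = −0.5 × (0.3853 + (-0.1467)) = -0.1193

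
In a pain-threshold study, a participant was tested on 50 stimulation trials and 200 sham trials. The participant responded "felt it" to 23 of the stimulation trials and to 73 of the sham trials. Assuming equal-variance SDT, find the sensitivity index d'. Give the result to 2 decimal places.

d' = 0.24

H = 23/50 = 0.4600
FA = 73/200 = 0.3650
z(H) = -0.1004
z(FA) = -0.3451
d' = z(H) − z(FA) = -0.1004 − (-0.3451) = 0.2447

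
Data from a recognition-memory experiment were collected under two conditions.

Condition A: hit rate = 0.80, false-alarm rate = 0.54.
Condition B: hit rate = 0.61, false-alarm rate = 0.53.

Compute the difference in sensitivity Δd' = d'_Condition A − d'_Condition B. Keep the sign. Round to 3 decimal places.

Δd' = 0.537

Condition A: z(0.80) = 0.8416, z(0.54) = 0.1004, d' = 0.7412
Condition B: z(0.61) = 0.2793, z(0.53) = 0.0753, d' = 0.2040
Δd' = d'_Condition A − d'_Condition B = 0.7412 − 0.2040 = 0.5372
Condition A has the higher sensitivity.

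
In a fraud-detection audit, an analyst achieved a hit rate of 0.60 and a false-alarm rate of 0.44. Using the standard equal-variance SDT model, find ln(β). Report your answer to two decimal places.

ln β = -0.02

z(H) = z(0.60) = 0.253
z(FA) = z(0.44) = -0.151
ln β = −½·[z(H)² − z(FA)²] = −0.5 × (0.064 − 0.023) = -0.0205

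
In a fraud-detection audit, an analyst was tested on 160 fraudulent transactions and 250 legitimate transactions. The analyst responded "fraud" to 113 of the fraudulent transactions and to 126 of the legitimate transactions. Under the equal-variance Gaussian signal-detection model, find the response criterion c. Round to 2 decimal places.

c = -0.28

H = 113/160 = 0.7063
FA = 126/250 = 0.5040
z(0.7063) = 0.543, z(0.5040) = 0.010
c = −½·[z(H) + z(FA)] = −0.5 × (0.543 + 0.010) = -0.2765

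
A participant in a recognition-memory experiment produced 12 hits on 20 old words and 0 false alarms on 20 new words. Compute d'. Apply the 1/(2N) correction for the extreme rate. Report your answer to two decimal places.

The false-alarm rate is 0/20 = 0, so apply the 1/(2N) correction: FA → 1/(2·20) = 0.02500.
z(H) = z(0.60000) = 0.253
z(FA) = z(0.02500) = -1.960
d' = 0.253 − (-1.960) = 2.213

d' = 2.21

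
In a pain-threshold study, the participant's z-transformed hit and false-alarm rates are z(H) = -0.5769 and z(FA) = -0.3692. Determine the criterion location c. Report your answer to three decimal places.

c = 0.473

c = −½·[z(H) + z(FA)] = −½·(-0.5769 + (-0.3692)) = 0.47305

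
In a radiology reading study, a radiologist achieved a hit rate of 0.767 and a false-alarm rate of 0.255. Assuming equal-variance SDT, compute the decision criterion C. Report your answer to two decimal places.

Φ⁻¹(H) = Φ⁻¹(0.767) = 0.729
Φ⁻¹(FA) = Φ⁻¹(0.255) = -0.659
c = −½·[z(H) + z(FA)] = −0.5 × (0.729 + (-0.659)) = -0.035
c < 0: the radiologist has a liberal response bias.

C = -0.04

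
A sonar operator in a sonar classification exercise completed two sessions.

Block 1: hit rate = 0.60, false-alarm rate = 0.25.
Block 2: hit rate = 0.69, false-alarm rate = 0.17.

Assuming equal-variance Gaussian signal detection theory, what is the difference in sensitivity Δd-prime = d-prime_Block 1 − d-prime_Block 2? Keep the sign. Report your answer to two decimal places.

Block 1: z(0.60) = 0.253, z(0.25) = -0.674, d' = 0.927
Block 2: z(0.69) = 0.496, z(0.17) = -0.954, d' = 1.450
Δd' = d'_Block 1 − d'_Block 2 = 0.927 − 1.450 = -0.523
Block 2 has the higher sensitivity.

Δd-prime = -0.52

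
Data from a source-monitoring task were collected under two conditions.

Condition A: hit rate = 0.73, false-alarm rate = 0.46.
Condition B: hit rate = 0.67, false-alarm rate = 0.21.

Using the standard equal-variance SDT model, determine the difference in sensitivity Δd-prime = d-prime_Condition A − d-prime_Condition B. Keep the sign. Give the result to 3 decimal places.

Δd-prime = -0.533

Condition A: z(0.73) = 0.6128, z(0.46) = -0.1004, d' = 0.7132
Condition B: z(0.67) = 0.4399, z(0.21) = -0.8064, d' = 1.2463
Δd' = d'_Condition A − d'_Condition B = 0.7132 − 1.2463 = -0.5331
Condition B has the higher sensitivity.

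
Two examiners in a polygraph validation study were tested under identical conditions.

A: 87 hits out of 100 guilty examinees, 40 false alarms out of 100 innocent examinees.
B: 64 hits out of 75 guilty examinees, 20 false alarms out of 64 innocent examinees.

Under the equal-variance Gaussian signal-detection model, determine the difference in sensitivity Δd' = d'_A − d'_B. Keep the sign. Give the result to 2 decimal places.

Δd' = -0.16

A: z(0.8700) = 1.126, z(0.4000) = -0.253, d' = 1.379
B: z(0.8533) = 1.051, z(0.3125) = -0.489, d' = 1.540
Δd' = d'_A − d'_B = 1.379 − 1.540 = -0.161
B has the higher sensitivity.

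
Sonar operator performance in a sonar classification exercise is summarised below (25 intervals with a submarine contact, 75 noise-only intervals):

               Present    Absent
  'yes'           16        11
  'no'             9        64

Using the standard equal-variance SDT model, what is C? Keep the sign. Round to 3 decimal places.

C = 0.346

H = 16/25 = 0.6400
FA = 11/75 = 0.1467
z(H) = z(0.6400) = 0.3585
z(FA) = z(0.1467) = -1.0507
c = −½·[z(H) + z(FA)] = −0.5 × (0.3585 + (-1.0507)) = 0.3461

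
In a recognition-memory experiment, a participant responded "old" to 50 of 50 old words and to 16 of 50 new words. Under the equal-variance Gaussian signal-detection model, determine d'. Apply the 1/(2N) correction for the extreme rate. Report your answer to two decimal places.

d' = 2.79

The hit rate is 50/50 = 1, so apply the 1/(2N) correction: H → 1 − 1/(2·50) = 0.99000.
z(H) = z(0.99000) = 2.326
z(FA) = z(0.32000) = -0.468
d' = 2.326 − (-0.468) = 2.794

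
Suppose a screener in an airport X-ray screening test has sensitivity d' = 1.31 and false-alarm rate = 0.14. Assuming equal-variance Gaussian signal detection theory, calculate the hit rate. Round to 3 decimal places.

hit rate = 0.591

z(false-alarm rate) = z(0.14) = -1.0803
z(H) = z(FA) + d' = -1.0803 + 1.31 = 0.2297
hit rate = Φ(0.2297) = 0.5908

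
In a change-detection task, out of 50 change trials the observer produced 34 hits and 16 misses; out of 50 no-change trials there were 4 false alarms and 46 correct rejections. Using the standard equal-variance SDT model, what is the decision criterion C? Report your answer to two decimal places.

H = 34/50 = 0.6800
FA = 4/50 = 0.0800
z(0.6800) = 0.4677, z(0.0800) = -1.4051
c = −½·[z(H) + z(FA)] = −0.5 × (0.4677 + (-1.4051)) = 0.4687
c > 0: the observer has a conservative response bias.

C = 0.47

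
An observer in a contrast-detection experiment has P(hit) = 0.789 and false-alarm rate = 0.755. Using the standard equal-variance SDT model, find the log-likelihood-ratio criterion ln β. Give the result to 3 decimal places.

Φ⁻¹(H) = 0.8030
Φ⁻¹(FA) = 0.6903
ln β = −½·[z(H)² − z(FA)²] = −0.5 × (0.6448 − 0.4765) = -0.08415

ln β = -0.084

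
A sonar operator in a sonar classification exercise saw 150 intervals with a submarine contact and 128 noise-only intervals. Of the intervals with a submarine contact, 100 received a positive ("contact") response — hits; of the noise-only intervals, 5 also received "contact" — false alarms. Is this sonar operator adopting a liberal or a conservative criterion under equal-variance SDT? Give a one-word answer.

z(H) = 0.431, z(FA) = -1.762
c = −½·(z(H) + z(FA)) = 0.6655
c > 0 → conservative criterion (biased toward responding “no”).

conservative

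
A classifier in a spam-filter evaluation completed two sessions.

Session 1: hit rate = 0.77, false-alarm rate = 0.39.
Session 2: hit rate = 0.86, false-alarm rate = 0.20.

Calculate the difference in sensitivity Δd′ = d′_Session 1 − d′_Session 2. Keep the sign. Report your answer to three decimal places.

Session 1: z(0.77) = 0.7388, z(0.39) = -0.2793, d' = 1.0181
Session 2: z(0.86) = 1.0803, z(0.20) = -0.8416, d' = 1.9219
Δd' = d'_Session 1 − d'_Session 2 = 1.0181 − 1.9219 = -0.9038
Session 2 has the higher sensitivity.

Δd′ = -0.904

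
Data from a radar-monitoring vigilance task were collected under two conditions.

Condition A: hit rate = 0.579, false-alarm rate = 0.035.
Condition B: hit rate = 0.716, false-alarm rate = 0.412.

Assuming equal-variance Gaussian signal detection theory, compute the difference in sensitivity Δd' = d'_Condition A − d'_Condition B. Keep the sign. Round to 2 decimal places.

Δd' = 1.22

Condition A: z(0.579) = 0.199, z(0.035) = -1.812, d' = 2.011
Condition B: z(0.716) = 0.571, z(0.412) = -0.222, d' = 0.793
Δd' = d'_Condition A − d'_Condition B = 2.011 − 0.793 = 1.218
Condition A has the higher sensitivity.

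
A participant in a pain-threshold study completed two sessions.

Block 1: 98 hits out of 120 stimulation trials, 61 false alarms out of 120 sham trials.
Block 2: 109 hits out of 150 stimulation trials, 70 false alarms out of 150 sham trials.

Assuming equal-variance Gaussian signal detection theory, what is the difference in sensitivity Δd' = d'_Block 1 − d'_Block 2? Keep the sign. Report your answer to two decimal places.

Block 1: z(0.8167) = 0.903, z(0.5083) = 0.021, d' = 0.882
Block 2: z(0.7267) = 0.603, z(0.4667) = -0.084, d' = 0.687
Δd' = d'_Block 1 − d'_Block 2 = 0.882 − 0.687 = 0.195
Block 1 has the higher sensitivity.

Δd' = 0.20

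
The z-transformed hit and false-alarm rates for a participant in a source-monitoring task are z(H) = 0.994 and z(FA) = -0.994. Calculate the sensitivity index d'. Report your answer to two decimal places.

d' = z(H) − z(FA) = 0.994 − (-0.994) = 1.988

d' = 1.99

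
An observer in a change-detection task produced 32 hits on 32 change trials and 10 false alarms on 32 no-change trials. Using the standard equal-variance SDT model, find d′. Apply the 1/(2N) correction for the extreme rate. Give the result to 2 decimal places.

d′ = 2.64

The hit rate is 32/32 = 1, so apply the 1/(2N) correction: H → 1 − 1/(2·32) = 0.98438.
z(H) = z(0.98438) = 2.154
z(FA) = z(0.31250) = -0.489
d' = 2.154 − (-0.489) = 2.643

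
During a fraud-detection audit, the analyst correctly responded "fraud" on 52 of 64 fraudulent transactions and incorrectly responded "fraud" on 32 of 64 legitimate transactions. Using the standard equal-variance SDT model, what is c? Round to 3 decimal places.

H = 52/64 = 0.8125
FA = 32/64 = 0.5000
z(H) = 0.8871
z(FA) = 0.0000
c = −½·[z(H) + z(FA)] = −0.5 × (0.8871 + 0.0000) = -0.44355

c = -0.444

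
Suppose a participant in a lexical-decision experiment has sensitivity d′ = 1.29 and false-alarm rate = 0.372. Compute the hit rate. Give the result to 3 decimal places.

z(false-alarm rate) = z(0.372) = -0.3266
z(H) = z(FA) + d' = -0.3266 + 1.29 = 0.9634
hit rate = Φ(0.9634) = 0.8323

hit rate = 0.832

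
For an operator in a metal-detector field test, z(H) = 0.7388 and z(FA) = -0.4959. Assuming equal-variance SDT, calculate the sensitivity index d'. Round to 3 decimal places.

d' = z(H) − z(FA) = 0.7388 − (-0.4959) = 1.2347

d' = 1.235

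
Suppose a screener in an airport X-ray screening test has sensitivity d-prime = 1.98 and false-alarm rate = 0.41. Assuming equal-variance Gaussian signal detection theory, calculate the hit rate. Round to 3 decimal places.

z(false-alarm rate) = z(0.41) = -0.2275
z(H) = z(FA) + d' = -0.2275 + 1.98 = 1.7525
hit rate = Φ(1.7525) = 0.9602

hit rate = 0.960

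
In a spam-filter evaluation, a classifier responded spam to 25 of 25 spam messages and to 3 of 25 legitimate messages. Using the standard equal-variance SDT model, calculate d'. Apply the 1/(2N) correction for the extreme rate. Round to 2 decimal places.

The hit rate is 25/25 = 1, so apply the 1/(2N) correction: H → 1 − 1/(2·25) = 0.98000.
z(H) = z(0.98000) = 2.054
z(FA) = z(0.12000) = -1.175
d' = 2.054 − (-1.175) = 3.229

d' = 3.23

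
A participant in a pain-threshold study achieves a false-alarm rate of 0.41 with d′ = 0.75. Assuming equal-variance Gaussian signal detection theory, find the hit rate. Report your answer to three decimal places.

hit rate = 0.699

z(false-alarm rate) = z(0.41) = -0.2275
z(H) = z(FA) + d' = -0.2275 + 0.75 = 0.5225
hit rate = Φ(0.5225) = 0.6993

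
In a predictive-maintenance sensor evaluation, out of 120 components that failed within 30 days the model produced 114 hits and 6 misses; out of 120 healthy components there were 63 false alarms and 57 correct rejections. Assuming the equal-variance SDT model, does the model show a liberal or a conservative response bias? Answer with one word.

z(H) = 1.645, z(FA) = 0.063
c = −½·(z(H) + z(FA)) = -0.854
c < 0 → liberal criterion (biased toward responding “yes”).

liberal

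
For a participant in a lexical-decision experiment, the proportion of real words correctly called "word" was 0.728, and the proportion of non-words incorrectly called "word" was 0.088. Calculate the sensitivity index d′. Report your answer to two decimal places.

Φ⁻¹(H) = 0.6068
Φ⁻¹(FA) = -1.3532
d' = z(H) − z(FA) = 0.6068 − (-1.3532) = 1.9600

d′ = 1.96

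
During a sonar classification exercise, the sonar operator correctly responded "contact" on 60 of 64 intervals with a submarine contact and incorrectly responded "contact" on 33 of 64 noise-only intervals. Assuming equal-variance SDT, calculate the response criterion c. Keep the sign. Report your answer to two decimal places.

H = 60/64 = 0.9375
FA = 33/64 = 0.5156
z(H) = 1.5341
z(FA) = 0.0391
c = −½·[z(H) + z(FA)] = −0.5 × (1.5341 + 0.0391) = -0.7866
c < 0: the sonar operator has a liberal response bias.

c = -0.79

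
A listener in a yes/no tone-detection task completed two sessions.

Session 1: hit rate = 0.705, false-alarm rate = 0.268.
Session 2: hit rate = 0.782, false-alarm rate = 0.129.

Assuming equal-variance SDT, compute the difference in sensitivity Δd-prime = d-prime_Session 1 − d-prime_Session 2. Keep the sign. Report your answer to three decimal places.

Session 1: z(0.705) = 0.5388, z(0.268) = -0.6189, d' = 1.1577
Session 2: z(0.782) = 0.7790, z(0.129) = -1.1311, d' = 1.9101
Δd' = d'_Session 1 − d'_Session 2 = 1.1577 − 1.9101 = -0.7524
Session 2 has the higher sensitivity.

Δd-prime = -0.752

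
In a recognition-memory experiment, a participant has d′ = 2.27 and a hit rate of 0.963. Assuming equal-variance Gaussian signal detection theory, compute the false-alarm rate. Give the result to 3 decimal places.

z(hit rate) = z(0.963) = 1.7866
z(FA) = z(H) − d' = 1.7866 − 2.27 = -0.4834
false-alarm rate = Φ(-0.4834) = 0.3144

false-alarm rate = 0.314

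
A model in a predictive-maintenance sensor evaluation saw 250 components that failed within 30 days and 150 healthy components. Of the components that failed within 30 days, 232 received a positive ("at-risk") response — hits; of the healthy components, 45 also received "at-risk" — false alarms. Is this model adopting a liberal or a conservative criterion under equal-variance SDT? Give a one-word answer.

z(H) = 1.461, z(FA) = -0.524
c = −½·(z(H) + z(FA)) = -0.4685
c < 0 → liberal criterion (biased toward responding “yes”).

liberal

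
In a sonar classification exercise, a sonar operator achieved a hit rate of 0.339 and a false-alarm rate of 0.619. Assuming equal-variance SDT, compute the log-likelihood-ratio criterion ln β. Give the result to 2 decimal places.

ln β = -0.04

z(0.339) = -0.415, z(0.619) = 0.303
ln β = −½·[z(H)² − z(FA)²] = −0.5 × (0.172 − 0.092) = -0.040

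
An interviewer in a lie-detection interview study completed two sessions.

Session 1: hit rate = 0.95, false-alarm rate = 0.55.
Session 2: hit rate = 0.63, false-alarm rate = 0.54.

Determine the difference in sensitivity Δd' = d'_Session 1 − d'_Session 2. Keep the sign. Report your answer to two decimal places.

Session 1: z(0.95) = 1.645, z(0.55) = 0.126, d' = 1.519
Session 2: z(0.63) = 0.332, z(0.54) = 0.100, d' = 0.232
Δd' = d'_Session 1 − d'_Session 2 = 1.519 − 0.232 = 1.287
Session 1 has the higher sensitivity.

Δd' = 1.29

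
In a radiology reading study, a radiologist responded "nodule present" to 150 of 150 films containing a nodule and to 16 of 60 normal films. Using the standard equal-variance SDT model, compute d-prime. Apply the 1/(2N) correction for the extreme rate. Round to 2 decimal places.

d-prime = 3.34

The hit rate is 150/150 = 1, so apply the 1/(2N) correction: H → 1 − 1/(2·150) = 0.99667.
z(H) = z(0.99667) = 2.713
z(FA) = z(0.26667) = -0.623
d' = 2.713 − (-0.623) = 3.336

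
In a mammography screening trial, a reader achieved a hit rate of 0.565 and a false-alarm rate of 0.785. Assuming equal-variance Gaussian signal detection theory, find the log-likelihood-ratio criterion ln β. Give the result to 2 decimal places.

Φ⁻¹(H) = 0.164
Φ⁻¹(FA) = 0.789
ln β = −½·[z(H)² − z(FA)²] = −0.5 × (0.027 − 0.623) = 0.298

ln β = 0.30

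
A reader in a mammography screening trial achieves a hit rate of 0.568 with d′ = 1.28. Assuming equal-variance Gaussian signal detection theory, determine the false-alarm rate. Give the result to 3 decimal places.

false-alarm rate = 0.134

z(hit rate) = z(0.568) = 0.1713
z(FA) = z(H) − d' = 0.1713 − 1.28 = -1.1087
false-alarm rate = Φ(-1.1087) = 0.1338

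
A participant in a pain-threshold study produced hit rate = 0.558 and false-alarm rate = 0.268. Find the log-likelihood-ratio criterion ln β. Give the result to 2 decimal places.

z(H) = z(0.558) = 0.146
z(FA) = z(0.268) = -0.619
ln β = −½·[z(H)² − z(FA)²] = −0.5 × (0.021 − 0.383) = 0.181

ln β = 0.18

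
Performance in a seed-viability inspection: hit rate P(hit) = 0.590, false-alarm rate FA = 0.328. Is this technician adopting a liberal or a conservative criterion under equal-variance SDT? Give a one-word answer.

z(H) = 0.228, z(FA) = -0.445
c = −½·(z(H) + z(FA)) = 0.1085
c > 0 → conservative criterion (biased toward responding “no”).

conservative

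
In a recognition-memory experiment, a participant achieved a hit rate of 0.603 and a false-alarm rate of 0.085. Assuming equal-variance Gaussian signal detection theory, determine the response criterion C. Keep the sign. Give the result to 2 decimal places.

z(0.603) = 0.261, z(0.085) = -1.372
c = −½·[z(H) + z(FA)] = −0.5 × (0.261 + (-1.372)) = 0.5555
c > 0: the participant has a conservative response bias.

C = 0.56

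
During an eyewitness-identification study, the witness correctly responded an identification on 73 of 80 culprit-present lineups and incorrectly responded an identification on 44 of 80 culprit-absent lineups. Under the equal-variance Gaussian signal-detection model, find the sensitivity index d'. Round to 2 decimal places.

d' = 1.23

H = 73/80 = 0.9125
FA = 44/80 = 0.5500
z(H) = 1.356
z(FA) = 0.126
d' = z(H) − z(FA) = 1.356 − 0.126 = 1.230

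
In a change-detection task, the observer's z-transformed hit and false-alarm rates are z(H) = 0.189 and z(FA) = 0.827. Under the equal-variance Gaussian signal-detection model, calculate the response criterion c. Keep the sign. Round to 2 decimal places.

c = -0.51

c = −½·[z(H) + z(FA)] = −½·(0.189 + 0.827) = -0.508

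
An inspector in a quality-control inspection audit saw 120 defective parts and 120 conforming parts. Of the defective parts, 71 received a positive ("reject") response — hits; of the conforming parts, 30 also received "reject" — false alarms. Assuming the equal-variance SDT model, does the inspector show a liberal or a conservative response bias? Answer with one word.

conservative

z(H) = 0.232, z(FA) = -0.674
c = −½·(z(H) + z(FA)) = 0.221
c > 0 → conservative criterion (biased toward responding “no”).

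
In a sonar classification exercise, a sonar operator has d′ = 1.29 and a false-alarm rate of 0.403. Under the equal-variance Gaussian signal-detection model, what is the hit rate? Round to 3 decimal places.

hit rate = 0.852

z(false-alarm rate) = z(0.403) = -0.2456
z(H) = z(FA) + d' = -0.2456 + 1.29 = 1.0444
hit rate = Φ(1.0444) = 0.8518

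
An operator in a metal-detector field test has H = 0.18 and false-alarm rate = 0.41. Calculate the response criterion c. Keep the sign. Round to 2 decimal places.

c = 0.57

Φ⁻¹(H) = -0.915
Φ⁻¹(FA) = -0.228
c = −½·[z(H) + z(FA)] = −0.5 × (-0.915 + (-0.228)) = 0.5715
c > 0: the operator has a conservative response bias.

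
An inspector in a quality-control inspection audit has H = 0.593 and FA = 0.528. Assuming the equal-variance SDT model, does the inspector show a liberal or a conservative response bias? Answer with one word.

z(H) = 0.235, z(FA) = 0.070
c = −½·(z(H) + z(FA)) = -0.1525
c < 0 → liberal criterion (biased toward responding “yes”).

liberal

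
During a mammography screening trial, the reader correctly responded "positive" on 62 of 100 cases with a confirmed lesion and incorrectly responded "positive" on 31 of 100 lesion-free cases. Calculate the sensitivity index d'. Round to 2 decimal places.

H = 62/100 = 0.6200
FA = 31/100 = 0.3100
Φ⁻¹(H) = Φ⁻¹(0.6200) = 0.305
Φ⁻¹(FA) = Φ⁻¹(0.3100) = -0.496
d' = z(H) − z(FA) = 0.305 − (-0.496) = 0.801

d' = 0.80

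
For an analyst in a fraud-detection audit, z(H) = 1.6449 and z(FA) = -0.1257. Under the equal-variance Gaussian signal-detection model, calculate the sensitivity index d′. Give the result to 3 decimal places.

d′ = 1.771

d' = z(H) − z(FA) = 1.6449 − (-0.1257) = 1.7706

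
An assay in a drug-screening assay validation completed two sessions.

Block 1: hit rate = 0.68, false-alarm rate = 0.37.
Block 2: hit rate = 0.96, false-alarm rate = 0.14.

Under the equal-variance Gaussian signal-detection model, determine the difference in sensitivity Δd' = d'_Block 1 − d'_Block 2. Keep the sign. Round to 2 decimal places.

Block 1: z(0.68) = 0.468, z(0.37) = -0.332, d' = 0.800
Block 2: z(0.96) = 1.751, z(0.14) = -1.080, d' = 2.831
Δd' = d'_Block 1 − d'_Block 2 = 0.800 − 2.831 = -2.031
Block 2 has the higher sensitivity.

Δd' = -2.03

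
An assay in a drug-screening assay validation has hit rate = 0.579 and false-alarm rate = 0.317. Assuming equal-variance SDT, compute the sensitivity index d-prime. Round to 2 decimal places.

d-prime = 0.68

z(0.579) = 0.199, z(0.317) = -0.476
d' = z(H) − z(FA) = 0.199 − (-0.476) = 0.675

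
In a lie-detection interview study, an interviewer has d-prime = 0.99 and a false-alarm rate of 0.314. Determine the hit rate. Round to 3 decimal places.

hit rate = 0.693

z(false-alarm rate) = z(0.314) = -0.4845
z(H) = z(FA) + d' = -0.4845 + 0.99 = 0.5055
hit rate = Φ(0.5055) = 0.6934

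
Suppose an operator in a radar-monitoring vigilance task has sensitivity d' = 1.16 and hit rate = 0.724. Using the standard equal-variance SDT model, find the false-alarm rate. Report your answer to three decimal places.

z(hit rate) = z(0.724) = 0.5948
z(FA) = z(H) − d' = 0.5948 − 1.16 = -0.5652
false-alarm rate = Φ(-0.5652) = 0.2860

false-alarm rate = 0.286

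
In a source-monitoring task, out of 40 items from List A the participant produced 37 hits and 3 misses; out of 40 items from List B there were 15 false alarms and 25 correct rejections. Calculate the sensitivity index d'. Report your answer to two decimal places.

d' = 1.76

H = 37/40 = 0.9250
FA = 15/40 = 0.3750
z(0.9250) = 1.440, z(0.3750) = -0.319
d' = z(H) − z(FA) = 1.440 − (-0.319) = 1.759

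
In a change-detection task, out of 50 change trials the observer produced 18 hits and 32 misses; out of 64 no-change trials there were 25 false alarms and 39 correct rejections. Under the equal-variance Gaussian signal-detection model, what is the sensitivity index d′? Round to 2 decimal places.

d′ = -0.08

H = 18/50 = 0.3600
FA = 25/64 = 0.3906
z(0.3600) = -0.3585, z(0.3906) = -0.2778
d' = z(H) − z(FA) = -0.3585 − (-0.2778) = -0.0807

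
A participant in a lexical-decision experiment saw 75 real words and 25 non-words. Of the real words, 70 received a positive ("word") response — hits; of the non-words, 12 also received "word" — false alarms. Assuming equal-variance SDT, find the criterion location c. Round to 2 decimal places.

H = 70/75 = 0.9333
FA = 12/25 = 0.4800
z(0.9333) = 1.5008, z(0.4800) = -0.0502
c = −½·[z(H) + z(FA)] = −0.5 × (1.5008 + (-0.0502)) = -0.7253

c = -0.73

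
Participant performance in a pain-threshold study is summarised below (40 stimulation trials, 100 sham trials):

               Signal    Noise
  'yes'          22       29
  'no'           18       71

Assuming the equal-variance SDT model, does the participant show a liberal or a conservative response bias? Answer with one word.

z(H) = 0.126, z(FA) = -0.553
c = −½·(z(H) + z(FA)) = 0.2135
c > 0 → conservative criterion (biased toward responding “no”).

conservative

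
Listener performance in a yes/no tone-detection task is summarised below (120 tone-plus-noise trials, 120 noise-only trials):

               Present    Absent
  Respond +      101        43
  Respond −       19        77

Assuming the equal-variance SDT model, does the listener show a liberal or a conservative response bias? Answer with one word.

liberal

z(H) = 1.001, z(FA) = -0.363
c = −½·(z(H) + z(FA)) = -0.319
c < 0 → liberal criterion (biased toward responding “yes”).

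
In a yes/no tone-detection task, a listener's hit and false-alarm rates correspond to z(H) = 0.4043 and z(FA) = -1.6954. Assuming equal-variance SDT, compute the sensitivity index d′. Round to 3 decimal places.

d′ = 2.100

d' = z(H) − z(FA) = 0.4043 − (-1.6954) = 2.0997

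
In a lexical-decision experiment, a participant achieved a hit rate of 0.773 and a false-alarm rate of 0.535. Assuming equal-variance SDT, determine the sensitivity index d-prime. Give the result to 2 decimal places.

d-prime = 0.66

z(H) = 0.749
z(FA) = 0.088
d' = z(H) − z(FA) = 0.749 − 0.088 = 0.661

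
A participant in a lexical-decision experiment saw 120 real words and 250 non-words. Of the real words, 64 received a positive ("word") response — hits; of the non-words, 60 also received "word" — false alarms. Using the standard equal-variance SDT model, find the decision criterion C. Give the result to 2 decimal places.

C = 0.31

H = 64/120 = 0.5333
FA = 60/250 = 0.2400
z(H) = z(0.5333) = 0.084
z(FA) = z(0.2400) = -0.706
c = −½·[z(H) + z(FA)] = −0.5 × (0.084 + (-0.706)) = 0.311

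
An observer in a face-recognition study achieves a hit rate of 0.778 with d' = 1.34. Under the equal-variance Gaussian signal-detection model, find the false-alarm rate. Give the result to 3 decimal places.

z(hit rate) = z(0.778) = 0.7655
z(FA) = z(H) − d' = 0.7655 − 1.34 = -0.5745
false-alarm rate = Φ(-0.5745) = 0.2828

false-alarm rate = 0.283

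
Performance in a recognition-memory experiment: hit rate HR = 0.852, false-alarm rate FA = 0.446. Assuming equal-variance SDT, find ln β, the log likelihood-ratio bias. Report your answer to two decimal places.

z(H) = z(0.852) = 1.045
z(FA) = z(0.446) = -0.136
ln β = −½·[z(H)² − z(FA)²] = −0.5 × (1.092 − 0.018) = -0.537

ln β = -0.54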